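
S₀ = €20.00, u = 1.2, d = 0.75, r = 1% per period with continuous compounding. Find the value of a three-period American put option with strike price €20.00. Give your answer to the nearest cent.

€2.83

Risk-neutral probability p = (e^0.01 − 0.75)/(1.2 − 0.75) = 0.2601/0.4500 = 0.5779
Terminal stock prices: S_uuu = 34.56, S_uud = 21.6, S_udd = 13.5, S_ddd = 8.438
Terminal payoffs (K − S): max(-14.56, 0) = 0, max(-1.6, 0) = 0, max(6.5, 0) = 6.5, max(11.56, 0) = 11.56
Node uu (S = 28.8): continuation = e^(−0.01)·[0.5779·0.0000 + 0.4221·0.0000] = 0.0000; exercise value = 0.0000 ≤ continuation, so V_uu = 0.0000
Node ud (S = 18): continuation = e^(−0.01)·[0.5779·0.0000 + 0.4221·6.5000] = 2.7164; exercise value = 2.0000 ≤ continuation, so V_ud = 2.7164
Node dd (S = 11.25): continuation = e^(−0.01)·[0.5779·6.5000 + 0.4221·11.5625] = 8.5510; exercise value = 8.7500 > continuation, so V_dd = 8.7500 (exercise)
Node u (S = 24): continuation = e^(−0.01)·[0.5779·0.0000 + 0.4221·2.7164] = 1.1352; exercise value = 0.0000 ≤ continuation, so V_u = 1.1352
Node d (S = 15): continuation = e^(−0.01)·[0.5779·2.7164 + 0.4221·8.7500] = 5.2109; exercise value = 5.0000 ≤ continuation, so V_d = 5.2109
Node 0 (S = 20): continuation = e^(−0.01)·[0.5779·1.1352 + 0.4221·5.2109] = 2.8272; exercise value = 0.0000 ≤ continuation, so V_0 = 2.8272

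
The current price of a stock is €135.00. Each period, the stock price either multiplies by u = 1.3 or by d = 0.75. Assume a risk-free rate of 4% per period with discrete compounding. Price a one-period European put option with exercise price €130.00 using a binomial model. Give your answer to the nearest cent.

Risk-neutral probability p = (1 + 0.04 − 0.75)/(1.3 − 0.75) = 0.2900/0.5500 = 0.5273
Terminal stock prices: S_u = 175.5, S_d = 101.2
Terminal payoffs (K − S): max(-45.5, 0) = 0, max(28.75, 0) = 28.75
Node 0 (S = 135): V_0 = 1/1.04·[0.5273·0.0000 + 0.4727·28.7500] = 13.0682

€13.07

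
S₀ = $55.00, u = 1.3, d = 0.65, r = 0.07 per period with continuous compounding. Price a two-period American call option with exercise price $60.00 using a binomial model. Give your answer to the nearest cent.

Risk-neutral probability p = (e^0.07 − 0.65)/(1.3 − 0.65) = 0.4225/0.6500 = 0.6500
Terminal stock prices: S_uu = 92.95, S_ud = 46.48, S_dd = 23.24
Terminal payoffs (S − K): max(32.95, 0) = 32.95, max(-13.52, 0) = 0, max(-36.76, 0) = 0
Node u (S = 71.5): continuation = e^(−0.07)·[0.6500·32.9500 + 0.3500·0.0000] = 19.9699; exercise value = 11.5000 ≤ continuation, so V_u = 19.9699
Node d (S = 35.75): continuation = e^(−0.07)·[0.6500·0.0000 + 0.3500·0.0000] = 0.0000; exercise value = 0.0000 ≤ continuation, so V_d = 0.0000
Node 0 (S = 55): continuation = e^(−0.07)·[0.6500·19.9699 + 0.3500·0.0000] = 12.1031; exercise value = 0.0000 ≤ continuation, so V_0 = 12.1031

$12.10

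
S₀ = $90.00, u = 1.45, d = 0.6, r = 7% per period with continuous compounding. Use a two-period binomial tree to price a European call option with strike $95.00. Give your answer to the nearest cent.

$25.31

Risk-neutral probability p = (e^0.07 − 0.6)/(1.45 − 0.6) = 0.4725/0.8500 = 0.5559
Terminal stock prices: S_uu = 189.2, S_ud = 78.3, S_dd = 32.4
Terminal payoffs (S − K): max(94.22, 0) = 94.22, max(-16.7, 0) = 0, max(-62.6, 0) = 0
Node u (S = 130.5): V_u = e^(−0.07)·[0.5559·94.2250 + 0.4441·0.0000] = 48.8378
Node d (S = 54): V_d = e^(−0.07)·[0.5559·0.0000 + 0.4441·0.0000] = 0.0000
Node 0 (S = 90): V_0 = e^(−0.07)·[0.5559·48.8378 + 0.4441·0.0000] = 25.3131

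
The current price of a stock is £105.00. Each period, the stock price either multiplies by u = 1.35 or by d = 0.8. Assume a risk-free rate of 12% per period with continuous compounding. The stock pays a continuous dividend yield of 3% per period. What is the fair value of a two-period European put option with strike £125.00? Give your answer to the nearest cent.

£14.38

Per-period risk-free factor R = e^0.12 = 1.1275; dividend-adjusted growth = e^(0.12−0.03) = 1.0942.
Risk-neutral probability p = (1.0942 − 0.8)/(1.35 − 0.8) = 0.2942/0.5500 = 0.5349
Terminal stock prices: S_uu = 191.4, S_ud = 113.4, S_dd = 67.2
Terminal payoffs (K − S): max(-66.36, 0) = 0, max(11.6, 0) = 11.6, max(57.8, 0) = 57.8
Node u (S = 141.8): V_u = e^(−0.12)·[0.5349·0.0000 + 0.4651·11.6000] = 4.7855
Node d (S = 84): V_d = e^(−0.12)·[0.5349·11.6000 + 0.4651·57.8000] = 29.3476
Node 0 (S = 105): V_0 = e^(−0.12)·[0.5349·4.7855 + 0.4651·29.3476] = 14.3772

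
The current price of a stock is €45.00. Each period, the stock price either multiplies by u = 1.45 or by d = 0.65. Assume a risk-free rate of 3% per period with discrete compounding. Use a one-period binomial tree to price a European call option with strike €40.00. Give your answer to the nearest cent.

€11.64

Risk-neutral probability p = (1 + 0.03 − 0.65)/(1.45 − 0.65) = 0.3800/0.8000 = 0.4750
Terminal stock prices: S_u = 65.25, S_d = 29.25
Terminal payoffs (S − K): max(25.25, 0) = 25.25, max(-10.75, 0) = 0
Node 0 (S = 45): V_0 = 1/1.03·[0.4750·25.2500 + 0.5250·0.0000] = 11.6444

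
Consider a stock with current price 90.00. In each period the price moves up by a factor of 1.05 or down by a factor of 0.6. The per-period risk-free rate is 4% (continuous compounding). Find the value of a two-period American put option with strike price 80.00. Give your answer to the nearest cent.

0.94

Risk-neutral probability p = (e^0.04 − 0.6)/(1.05 − 0.6) = 0.4408/0.4500 = 0.9796
Terminal stock prices: S_uu = 99.23, S_ud = 56.7, S_dd = 32.4
Terminal payoffs (K − S): max(-19.23, 0) = 0, max(23.3, 0) = 23.3, max(47.6, 0) = 47.6
Node u (S = 94.5): continuation = e^(−0.04)·[0.9796·0.0000 + 0.0204·23.3000] = 0.4571; exercise value = 0.0000 ≤ continuation, so V_u = 0.4571
Node d (S = 54): continuation = e^(−0.04)·[0.9796·23.3000 + 0.0204·47.6000] = 22.8632; exercise value = 26.0000 > continuation, so V_d = 26.0000 (exercise)
Node 0 (S = 90): continuation = e^(−0.04)·[0.9796·0.4571 + 0.0204·26.0000] = 0.9404; exercise value = 0.0000 ≤ continuation, so V_0 = 0.9404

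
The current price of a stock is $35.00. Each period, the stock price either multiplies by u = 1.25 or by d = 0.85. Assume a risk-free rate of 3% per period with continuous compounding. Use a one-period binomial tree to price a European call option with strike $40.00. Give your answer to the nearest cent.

$1.64

Risk-neutral probability p = (e^0.03 − 0.85)/(1.25 − 0.85) = 0.1805/0.4000 = 0.4511
Terminal stock prices: S_u = 43.75, S_d = 29.75
Terminal payoffs (S − K): max(3.75, 0) = 3.75, max(-10.25, 0) = 0
Node 0 (S = 35): V_0 = e^(−0.03)·[0.4511·3.7500 + 0.5489·0.0000] = 1.6418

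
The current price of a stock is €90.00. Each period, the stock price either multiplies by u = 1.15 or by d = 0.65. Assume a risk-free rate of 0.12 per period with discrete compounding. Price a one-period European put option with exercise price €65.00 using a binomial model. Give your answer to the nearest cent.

€0.35

Risk-neutral probability p = (1 + 0.12 − 0.65)/(1.15 − 0.65) = 0.4700/0.5000 = 0.9400
Terminal stock prices: S_u = 103.5, S_d = 58.5
Terminal payoffs (K − S): max(-38.5, 0) = 0, max(6.5, 0) = 6.5
Node 0 (S = 90): V_0 = 1/1.12·[0.9400·0.0000 + 0.0600·6.5000] = 0.3482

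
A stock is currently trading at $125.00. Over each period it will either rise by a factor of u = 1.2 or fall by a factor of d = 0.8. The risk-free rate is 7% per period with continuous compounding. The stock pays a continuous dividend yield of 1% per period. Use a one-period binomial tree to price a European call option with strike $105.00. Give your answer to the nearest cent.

$27.47

Per-period risk-free factor R = e^0.07 = 1.0725; dividend-adjusted growth = e^(0.07−0.01) = 1.0618.
Risk-neutral probability p = (1.0618 − 0.8)/(1.2 − 0.8) = 0.2618/0.4000 = 0.6546
Terminal stock prices: S_u = 150, S_d = 100
Terminal payoffs (S − K): max(45, 0) = 45, max(-5, 0) = 0
Node 0 (S = 125): V_0 = e^(−0.07)·[0.6546·45.0000 + 0.3454·0.0000] = 27.4652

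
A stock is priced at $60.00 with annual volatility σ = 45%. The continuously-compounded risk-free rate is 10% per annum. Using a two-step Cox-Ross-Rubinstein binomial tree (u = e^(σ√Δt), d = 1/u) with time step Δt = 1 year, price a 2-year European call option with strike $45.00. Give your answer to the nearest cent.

CRR parameters: u = e^(σ√Δt) = e^(0.45·√1) = 1.5683, d = 1/u = 0.6376
Per-period rate: rΔt = 0.1·1 = 0.1, so R = e^0.1 = 1.1052
Risk-neutral probability p = (e^0.1 − 0.6376)/(1.5683 − 0.6376) = 0.4675/0.9307 = 0.5024
Terminal stock prices: S_uu = 147.6, S_ud = 60, S_dd = 24.39
Terminal payoffs (S − K): max(102.6, 0) = 102.6, max(15, 0) = 15, max(-20.61, 0) = 0
Node u (S = 94.1): V_u = e^(−0.1)·[0.5024·102.5762 + 0.4976·15.0000] = 53.3810
Node d (S = 38.26): V_d = e^(−0.1)·[0.5024·15.0000 + 0.4976·0.0000] = 6.8184
Node 0 (S = 60): V_0 = e^(−0.1)·[0.5024·53.3810 + 0.4976·6.8184] = 27.3350

$27.33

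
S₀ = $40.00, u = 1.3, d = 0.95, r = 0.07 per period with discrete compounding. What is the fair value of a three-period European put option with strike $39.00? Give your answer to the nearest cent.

Risk-neutral probability p = (1 + 0.07 − 0.95)/(1.3 − 0.95) = 0.1200/0.3500 = 0.3429
Terminal stock prices: S_uuu = 87.88, S_uud = 64.22, S_udd = 46.93, S_ddd = 34.29
Terminal payoffs (K − S): max(-48.88, 0) = 0, max(-25.22, 0) = 0, max(-7.93, 0) = 0, max(4.705, 0) = 4.705
Node uu (S = 67.6): V_uu = 1/1.07·[0.3429·0.0000 + 0.6571·0.0000] = 0.0000
Node ud (S = 49.4): V_ud = 1/1.07·[0.3429·0.0000 + 0.6571·0.0000] = 0.0000
Node dd (S = 36.1): V_dd = 1/1.07·[0.3429·0.0000 + 0.6571·4.7050] = 2.8896
Node u (S = 52): V_u = 1/1.07·[0.3429·0.0000 + 0.6571·0.0000] = 0.0000
Node d (S = 38): V_d = 1/1.07·[0.3429·0.0000 + 0.6571·2.8896] = 1.7746
Node 0 (S = 40): V_0 = 1/1.07·[0.3429·0.0000 + 0.6571·1.7746] = 1.0899

$1.09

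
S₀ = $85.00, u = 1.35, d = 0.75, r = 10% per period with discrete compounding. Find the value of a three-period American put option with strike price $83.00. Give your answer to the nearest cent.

Risk-neutral probability p = (1 + 0.1 − 0.75)/(1.35 − 0.75) = 0.3500/0.6000 = 0.5833
Terminal stock prices: S_uuu = 209.1, S_uud = 116.2, S_udd = 64.55, S_ddd = 35.86
Terminal payoffs (K − S): max(-126.1, 0) = 0, max(-33.18, 0) = 0, max(18.45, 0) = 18.45, max(47.14, 0) = 47.14
Node uu (S = 154.9): continuation = 1/1.1·[0.5833·0.0000 + 0.4167·0.0000] = 0.0000; exercise value = 0.0000 ≤ continuation, so V_uu = 0.0000
Node ud (S = 86.06): continuation = 1/1.1·[0.5833·0.0000 + 0.4167·18.4531] = 6.9898; exercise value = 0.0000 ≤ continuation, so V_ud = 6.9898
Node dd (S = 47.81): continuation = 1/1.1·[0.5833·18.4531 + 0.4167·47.1406] = 27.6420; exercise value = 35.1875 > continuation, so V_dd = 35.1875 (exercise)
Node u (S = 114.8): continuation = 1/1.1·[0.5833·0.0000 + 0.4167·6.9898] = 2.6477; exercise value = 0.0000 ≤ continuation, so V_u = 2.6477
Node d (S = 63.75): continuation = 1/1.1·[0.5833·6.9898 + 0.4167·35.1875] = 17.0353; exercise value = 19.2500 > continuation, so V_d = 19.2500 (exercise)
Node 0 (S = 85): continuation = 1/1.1·[0.5833·2.6477 + 0.4167·19.2500] = 8.6957; exercise value = 0.0000 ≤ continuation, so V_0 = 8.6957

$8.70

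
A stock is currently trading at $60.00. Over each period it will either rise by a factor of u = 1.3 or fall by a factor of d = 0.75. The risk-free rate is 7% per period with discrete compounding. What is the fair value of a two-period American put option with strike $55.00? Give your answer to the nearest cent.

Risk-neutral probability p = (1 + 0.07 − 0.75)/(1.3 − 0.75) = 0.3200/0.5500 = 0.5818
Terminal stock prices: S_uu = 101.4, S_ud = 58.5, S_dd = 33.75
Terminal payoffs (K − S): max(-46.4, 0) = 0, max(-3.5, 0) = 0, max(21.25, 0) = 21.25
Node u (S = 78): continuation = 1/1.07·[0.5818·0.0000 + 0.4182·0.0000] = 0.0000; exercise value = 0.0000 ≤ continuation, so V_u = 0.0000
Node d (S = 45): continuation = 1/1.07·[0.5818·0.0000 + 0.4182·21.2500] = 8.3050; exercise value = 10.0000 > continuation, so V_d = 10.0000 (exercise)
Node 0 (S = 60): continuation = 1/1.07·[0.5818·0.0000 + 0.4182·10.0000] = 3.9082; exercise value = 0.0000 ≤ continuation, so V_0 = 3.9082

$3.91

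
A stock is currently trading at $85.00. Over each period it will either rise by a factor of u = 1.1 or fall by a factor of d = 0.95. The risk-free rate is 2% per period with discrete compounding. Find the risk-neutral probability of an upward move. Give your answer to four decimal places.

p = 0.4667

Risk-neutral probability p = (1 + 0.02 − 0.95)/(1.1 − 0.95) = 0.0700/0.1500 = 0.4667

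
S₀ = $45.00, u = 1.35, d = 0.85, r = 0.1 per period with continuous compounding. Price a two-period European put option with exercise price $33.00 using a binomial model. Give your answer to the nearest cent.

$0.10

Risk-neutral probability p = (e^0.1 − 0.85)/(1.35 − 0.85) = 0.2552/0.5000 = 0.5103
Terminal stock prices: S_uu = 82.01, S_ud = 51.64, S_dd = 32.51
Terminal payoffs (K − S): max(-49.01, 0) = 0, max(-18.64, 0) = 0, max(0.4875, 0) = 0.4875
Node u (S = 60.75): V_u = e^(−0.1)·[0.5103·0.0000 + 0.4897·0.0000] = 0.0000
Node d (S = 38.25): V_d = e^(−0.1)·[0.5103·0.0000 + 0.4897·0.4875] = 0.2160
Node 0 (S = 45): V_0 = e^(−0.1)·[0.5103·0.0000 + 0.4897·0.2160] = 0.0957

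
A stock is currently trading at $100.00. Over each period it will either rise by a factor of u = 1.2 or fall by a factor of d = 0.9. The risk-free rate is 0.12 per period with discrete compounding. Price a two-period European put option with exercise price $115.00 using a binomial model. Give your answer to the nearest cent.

$4.11

Risk-neutral probability p = (1 + 0.12 − 0.9)/(1.2 − 0.9) = 0.2200/0.3000 = 0.7333
Terminal stock prices: S_uu = 144, S_ud = 108, S_dd = 81
Terminal payoffs (K − S): max(-29, 0) = 0, max(7, 0) = 7, max(34, 0) = 34
Node u (S = 120): V_u = 1/1.12·[0.7333·0.0000 + 0.2667·7.0000] = 1.6667
Node d (S = 90): V_d = 1/1.12·[0.7333·7.0000 + 0.2667·34.0000] = 12.6786
Node 0 (S = 100): V_0 = 1/1.12·[0.7333·1.6667 + 0.2667·12.6786] = 4.1100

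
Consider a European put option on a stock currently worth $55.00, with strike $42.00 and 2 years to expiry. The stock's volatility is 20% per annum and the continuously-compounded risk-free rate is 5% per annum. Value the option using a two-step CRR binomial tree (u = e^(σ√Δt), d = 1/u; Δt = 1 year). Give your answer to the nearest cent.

CRR parameters: u = e^(σ√Δt) = e^(0.2·√1) = 1.2214, d = 1/u = 0.8187
Per-period rate: rΔt = 0.05·1 = 0.05, so R = e^0.05 = 1.0513
Risk-neutral probability p = (e^0.05 − 0.8187)/(1.2214 − 0.8187) = 0.2325/0.4027 = 0.5775
Terminal stock prices: S_uu = 82.05, S_ud = 55, S_dd = 36.87
Terminal payoffs (K − S): max(-40.05, 0) = 0, max(-13, 0) = 0, max(5.132, 0) = 5.132
Node u (S = 67.18): V_u = e^(−0.05)·[0.5775·0.0000 + 0.4225·0.0000] = 0.0000
Node d (S = 45.03): V_d = e^(−0.05)·[0.5775·0.0000 + 0.4225·5.1324] = 2.0627
Node 0 (S = 55): V_0 = e^(−0.05)·[0.5775·0.0000 + 0.4225·2.0627] = 0.8290

$0.83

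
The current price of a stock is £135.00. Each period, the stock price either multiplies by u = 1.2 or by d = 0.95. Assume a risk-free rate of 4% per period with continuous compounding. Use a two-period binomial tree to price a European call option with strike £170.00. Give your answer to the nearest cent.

£2.97

Risk-neutral probability p = (e^0.04 − 0.95)/(1.2 − 0.95) = 0.0908/0.2500 = 0.3632
Terminal stock prices: S_uu = 194.4, S_ud = 153.9, S_dd = 121.8
Terminal payoffs (S − K): max(24.4, 0) = 24.4, max(-16.1, 0) = 0, max(-48.16, 0) = 0
Node u (S = 162): V_u = e^(−0.04)·[0.3632·24.4000 + 0.6368·0.0000] = 8.5156
Node d (S = 128.2): V_d = e^(−0.04)·[0.3632·0.0000 + 0.6368·0.0000] = 0.0000
Node 0 (S = 135): V_0 = e^(−0.04)·[0.3632·8.5156 + 0.6368·0.0000] = 2.9719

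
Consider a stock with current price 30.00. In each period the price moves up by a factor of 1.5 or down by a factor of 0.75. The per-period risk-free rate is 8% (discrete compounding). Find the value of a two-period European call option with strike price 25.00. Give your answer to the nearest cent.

10.75

Risk-neutral probability p = (1 + 0.08 − 0.75)/(1.5 − 0.75) = 0.3300/0.7500 = 0.4400
Terminal stock prices: S_uu = 67.5, S_ud = 33.75, S_dd = 16.88
Terminal payoffs (S − K): max(42.5, 0) = 42.5, max(8.75, 0) = 8.75, max(-8.125, 0) = 0
Node u (S = 45): V_u = 1/1.08·[0.4400·42.5000 + 0.5600·8.7500] = 21.8519
Node d (S = 22.5): V_d = 1/1.08·[0.4400·8.7500 + 0.5600·0.0000] = 3.5648
Node 0 (S = 30): V_0 = 1/1.08·[0.4400·21.8519 + 0.5600·3.5648] = 10.7510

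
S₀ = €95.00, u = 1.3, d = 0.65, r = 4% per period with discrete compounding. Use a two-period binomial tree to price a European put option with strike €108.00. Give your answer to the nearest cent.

Risk-neutral probability p = (1 + 0.04 − 0.65)/(1.3 − 0.65) = 0.3900/0.6500 = 0.6000
Terminal stock prices: S_uu = 160.6, S_ud = 80.28, S_dd = 40.14
Terminal payoffs (K − S): max(-52.55, 0) = 0, max(27.72, 0) = 27.72, max(67.86, 0) = 67.86
Node u (S = 123.5): V_u = 1/1.04·[0.6000·0.0000 + 0.4000·27.7250] = 10.6635
Node d (S = 61.75): V_d = 1/1.04·[0.6000·27.7250 + 0.4000·67.8625] = 42.0962
Node 0 (S = 95): V_0 = 1/1.04·[0.6000·10.6635 + 0.4000·42.0962] = 22.3428

€22.34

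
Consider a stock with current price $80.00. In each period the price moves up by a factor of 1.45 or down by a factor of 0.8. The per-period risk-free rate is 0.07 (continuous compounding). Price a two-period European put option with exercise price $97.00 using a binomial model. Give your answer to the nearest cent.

Risk-neutral probability p = (e^0.07 − 0.8)/(1.45 − 0.8) = 0.2725/0.6500 = 0.4192
Terminal stock prices: S_uu = 168.2, S_ud = 92.8, S_dd = 51.2
Terminal payoffs (K − S): max(-71.2, 0) = 0, max(4.2, 0) = 4.2, max(45.8, 0) = 45.8
Node u (S = 116): V_u = e^(−0.07)·[0.4192·0.0000 + 0.5808·4.2000] = 2.2743
Node d (S = 64): V_d = e^(−0.07)·[0.4192·4.2000 + 0.5808·45.8000] = 26.4422
Node 0 (S = 80): V_0 = e^(−0.07)·[0.4192·2.2743 + 0.5808·26.4422] = 15.2073

$15.21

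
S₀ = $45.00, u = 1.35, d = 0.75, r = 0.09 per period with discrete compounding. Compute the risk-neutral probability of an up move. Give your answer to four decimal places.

p = 0.5667

Risk-neutral probability p = (1 + 0.09 − 0.75)/(1.35 − 0.75) = 0.3400/0.6000 = 0.5667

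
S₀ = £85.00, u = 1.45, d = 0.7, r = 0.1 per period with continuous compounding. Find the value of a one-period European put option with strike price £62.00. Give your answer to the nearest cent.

£1.04

Risk-neutral probability p = (e^0.1 − 0.7)/(1.45 − 0.7) = 0.4052/0.7500 = 0.5402
Terminal stock prices: S_u = 123.2, S_d = 59.5
Terminal payoffs (K − S): max(-61.25, 0) = 0, max(2.5, 0) = 2.5
Node 0 (S = 85): V_0 = e^(−0.1)·[0.5402·0.0000 + 0.4598·2.5000] = 1.0400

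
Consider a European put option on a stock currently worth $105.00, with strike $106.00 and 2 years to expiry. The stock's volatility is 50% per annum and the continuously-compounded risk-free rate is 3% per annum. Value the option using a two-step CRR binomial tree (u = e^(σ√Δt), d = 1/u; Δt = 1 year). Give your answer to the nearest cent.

CRR parameters: u = e^(σ√Δt) = e^(0.5·√1) = 1.6487, d = 1/u = 0.6065
Per-period rate: rΔt = 0.03·1 = 0.03, so R = e^0.03 = 1.0305
Risk-neutral probability p = (e^0.03 − 0.6065)/(1.6487 − 0.6065) = 0.4239/1.0422 = 0.4068
Terminal stock prices: S_uu = 285.4, S_ud = 105, S_dd = 38.63
Terminal payoffs (K − S): max(-179.4, 0) = 0, max(1, 0) = 1, max(67.37, 0) = 67.37
Node u (S = 173.1): V_u = e^(−0.03)·[0.4068·0.0000 + 0.5932·1.0000] = 0.5757
Node d (S = 63.69): V_d = e^(−0.03)·[0.4068·1.0000 + 0.5932·67.3727] = 39.1815
Node 0 (S = 105): V_0 = e^(−0.03)·[0.4068·0.5757 + 0.5932·39.1815] = 22.7842

$22.78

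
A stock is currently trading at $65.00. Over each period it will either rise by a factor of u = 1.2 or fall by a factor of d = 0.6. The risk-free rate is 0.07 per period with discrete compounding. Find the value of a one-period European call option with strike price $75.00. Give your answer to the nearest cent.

$2.20

Risk-neutral probability p = (1 + 0.07 − 0.6)/(1.2 − 0.6) = 0.4700/0.6000 = 0.7833
Terminal stock prices: S_u = 78, S_d = 39
Terminal payoffs (S − K): max(3, 0) = 3, max(-36, 0) = 0
Node 0 (S = 65): V_0 = 1/1.07·[0.7833·3.0000 + 0.2167·0.0000] = 2.1963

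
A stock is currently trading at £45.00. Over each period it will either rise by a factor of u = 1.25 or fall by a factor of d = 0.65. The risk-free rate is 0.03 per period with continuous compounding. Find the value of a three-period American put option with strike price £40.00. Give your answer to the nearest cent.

£5.17

Risk-neutral probability p = (e^0.03 − 0.65)/(1.25 − 0.65) = 0.3805/0.6000 = 0.6341
Terminal stock prices: S_uuu = 87.89, S_uud = 45.7, S_udd = 23.77, S_ddd = 12.36
Terminal payoffs (K − S): max(-47.89, 0) = 0, max(-5.703, 0) = 0, max(16.23, 0) = 16.23, max(27.64, 0) = 27.64
Node uu (S = 70.31): continuation = e^(−0.03)·[0.6341·0.0000 + 0.3659·0.0000] = 0.0000; exercise value = 0.0000 ≤ continuation, so V_uu = 0.0000
Node ud (S = 36.56): continuation = e^(−0.03)·[0.6341·0.0000 + 0.3659·16.2344] = 5.7647; exercise value = 3.4375 ≤ continuation, so V_ud = 5.7647
Node dd (S = 19.01): continuation = e^(−0.03)·[0.6341·16.2344 + 0.3659·27.6419] = 19.8053; exercise value = 20.9875 > continuation, so V_dd = 20.9875 (exercise)
Node u (S = 56.25): continuation = e^(−0.03)·[0.6341·0.0000 + 0.3659·5.7647] = 2.0470; exercise value = 0.0000 ≤ continuation, so V_u = 2.0470
Node d (S = 29.25): continuation = e^(−0.03)·[0.6341·5.7647 + 0.3659·20.9875] = 10.9999; exercise value = 10.7500 ≤ continuation, so V_d = 10.9999
Node 0 (S = 45): continuation = e^(−0.03)·[0.6341·2.0470 + 0.3659·10.9999] = 5.1656; exercise value = 0.0000 ≤ continuation, so V_0 = 5.1656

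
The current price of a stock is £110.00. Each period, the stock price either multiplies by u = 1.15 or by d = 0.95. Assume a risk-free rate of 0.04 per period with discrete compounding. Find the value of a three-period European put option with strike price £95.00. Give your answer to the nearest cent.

Risk-neutral probability p = (1 + 0.04 − 0.95)/(1.15 − 0.95) = 0.0900/0.2000 = 0.4500
Terminal stock prices: S_uuu = 167.3, S_uud = 138.2, S_udd = 114.2, S_ddd = 94.31
Terminal payoffs (K − S): max(-72.3, 0) = 0, max(-43.2, 0) = 0, max(-19.17, 0) = 0, max(0.6888, 0) = 0.6888
Node uu (S = 145.5): V_uu = 1/1.04·[0.4500·0.0000 + 0.5500·0.0000] = 0.0000
Node ud (S = 120.2): V_ud = 1/1.04·[0.4500·0.0000 + 0.5500·0.0000] = 0.0000
Node dd (S = 99.27): V_dd = 1/1.04·[0.4500·0.0000 + 0.5500·0.6888] = 0.3642
Node u (S = 126.5): V_u = 1/1.04·[0.4500·0.0000 + 0.5500·0.0000] = 0.0000
Node d (S = 104.5): V_d = 1/1.04·[0.4500·0.0000 + 0.5500·0.3642] = 0.1926
Node 0 (S = 110): V_0 = 1/1.04·[0.4500·0.0000 + 0.5500·0.1926] = 0.1019

£0.10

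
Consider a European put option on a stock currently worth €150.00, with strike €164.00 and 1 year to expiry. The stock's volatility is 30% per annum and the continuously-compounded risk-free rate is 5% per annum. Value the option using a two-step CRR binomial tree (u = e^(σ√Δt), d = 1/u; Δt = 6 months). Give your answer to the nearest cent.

CRR parameters: u = e^(σ√Δt) = e^(0.3·√0.5) = 1.2363, d = 1/u = 0.8089
Per-period rate: rΔt = 0.05·0.5 = 0.025, so R = e^0.025 = 1.0253
Risk-neutral probability p = (e^0.025 − 0.8089)/(1.2363 − 0.8089) = 0.2165/0.4275 = 0.5064
Terminal stock prices: S_uu = 229.3, S_ud = 150, S_dd = 98.14
Terminal payoffs (K − S): max(-65.27, 0) = 0, max(14, 0) = 14, max(65.86, 0) = 65.86
Node u (S = 185.4): V_u = e^(−0.025)·[0.5064·0.0000 + 0.4936·14.0000] = 6.7399
Node d (S = 121.3): V_d = e^(−0.025)·[0.5064·14.0000 + 0.4936·65.8623] = 38.6221
Node 0 (S = 150): V_0 = e^(−0.025)·[0.5064·6.7399 + 0.4936·38.6221] = 21.9224

€21.92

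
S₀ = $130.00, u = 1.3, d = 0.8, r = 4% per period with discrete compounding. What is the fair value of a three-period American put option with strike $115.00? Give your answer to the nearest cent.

$9.53

Risk-neutral probability p = (1 + 0.04 − 0.8)/(1.3 − 0.8) = 0.2400/0.5000 = 0.4800
Terminal stock prices: S_uuu = 285.6, S_uud = 175.8, S_udd = 108.2, S_ddd = 66.56
Terminal payoffs (K − S): max(-170.6, 0) = 0, max(-60.76, 0) = 0, max(6.84, 0) = 6.84, max(48.44, 0) = 48.44
Node uu (S = 219.7): continuation = 1/1.04·[0.4800·0.0000 + 0.5200·0.0000] = 0.0000; exercise value = 0.0000 ≤ continuation, so V_uu = 0.0000
Node ud (S = 135.2): continuation = 1/1.04·[0.4800·0.0000 + 0.5200·6.8400] = 3.4200; exercise value = 0.0000 ≤ continuation, so V_ud = 3.4200
Node dd (S = 83.2): continuation = 1/1.04·[0.4800·6.8400 + 0.5200·48.4400] = 27.3769; exercise value = 31.8000 > continuation, so V_dd = 31.8000 (exercise)
Node u (S = 169): continuation = 1/1.04·[0.4800·0.0000 + 0.5200·3.4200] = 1.7100; exercise value = 0.0000 ≤ continuation, so V_u = 1.7100
Node d (S = 104): continuation = 1/1.04·[0.4800·3.4200 + 0.5200·31.8000] = 17.4785; exercise value = 11.0000 ≤ continuation, so V_d = 17.4785
Node 0 (S = 130): continuation = 1/1.04·[0.4800·1.7100 + 0.5200·17.4785] = 9.5285; exercise value = 0.0000 ≤ continuation, so V_0 = 9.5285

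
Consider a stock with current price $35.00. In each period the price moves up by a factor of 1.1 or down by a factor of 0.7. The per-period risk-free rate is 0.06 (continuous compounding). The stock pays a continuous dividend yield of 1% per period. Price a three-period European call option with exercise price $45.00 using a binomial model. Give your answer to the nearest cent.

$0.90

Per-period risk-free factor R = e^0.06 = 1.0618; dividend-adjusted growth = e^(0.06−0.01) = 1.0513.
Risk-neutral probability p = (1.0513 − 0.7)/(1.1 − 0.7) = 0.3513/0.4000 = 0.8782
Terminal stock prices: S_uuu = 46.59, S_uud = 29.65, S_udd = 18.86, S_ddd = 12
Terminal payoffs (S − K): max(1.585, 0) = 1.585, max(-15.35, 0) = 0, max(-26.14, 0) = 0, max(-33, 0) = 0
Node uu (S = 42.35): V_uu = e^(−0.06)·[0.8782·1.5850 + 0.1218·0.0000] = 1.3109
Node ud (S = 26.95): V_ud = e^(−0.06)·[0.8782·0.0000 + 0.1218·0.0000] = 0.0000
Node dd (S = 17.15): V_dd = e^(−0.06)·[0.8782·0.0000 + 0.1218·0.0000] = 0.0000
Node u (S = 38.5): V_u = e^(−0.06)·[0.8782·1.3109 + 0.1218·0.0000] = 1.0841
Node d (S = 24.5): V_d = e^(−0.06)·[0.8782·0.0000 + 0.1218·0.0000] = 0.0000
Node 0 (S = 35): V_0 = e^(−0.06)·[0.8782·1.0841 + 0.1218·0.0000] = 0.8966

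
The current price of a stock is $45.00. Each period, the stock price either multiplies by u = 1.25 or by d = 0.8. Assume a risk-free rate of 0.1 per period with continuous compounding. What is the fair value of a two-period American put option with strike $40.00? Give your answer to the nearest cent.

$1.16

Risk-neutral probability p = (e^0.1 − 0.8)/(1.25 − 0.8) = 0.3052/0.4500 = 0.6782
Terminal stock prices: S_uu = 70.31, S_ud = 45, S_dd = 28.8
Terminal payoffs (K − S): max(-30.31, 0) = 0, max(-5, 0) = 0, max(11.2, 0) = 11.2
Node u (S = 56.25): continuation = e^(−0.1)·[0.6782·0.0000 + 0.3218·0.0000] = 0.0000; exercise value = 0.0000 ≤ continuation, so V_u = 0.0000
Node d (S = 36): continuation = e^(−0.1)·[0.6782·0.0000 + 0.3218·11.2000] = 3.2616; exercise value = 4.0000 > continuation, so V_d = 4.0000 (exercise)
Node 0 (S = 45): continuation = e^(−0.1)·[0.6782·0.0000 + 0.3218·4.0000] = 1.1649; exercise value = 0.0000 ≤ continuation, so V_0 = 1.1649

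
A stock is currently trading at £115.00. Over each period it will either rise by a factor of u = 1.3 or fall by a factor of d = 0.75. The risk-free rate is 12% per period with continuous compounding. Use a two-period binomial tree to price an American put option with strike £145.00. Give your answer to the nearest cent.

£30.00

Risk-neutral probability p = (e^0.12 − 0.75)/(1.3 − 0.75) = 0.3775/0.5500 = 0.6864
Terminal stock prices: S_uu = 194.4, S_ud = 112.1, S_dd = 64.69
Terminal payoffs (K − S): max(-49.35, 0) = 0, max(32.88, 0) = 32.88, max(80.31, 0) = 80.31
Node u (S = 149.5): continuation = e^(−0.12)·[0.6864·0.0000 + 0.3136·32.8750] = 9.1450; exercise value = 0.0000 ≤ continuation, so V_u = 9.1450
Node d (S = 86.25): continuation = e^(−0.12)·[0.6864·32.8750 + 0.3136·80.3125] = 42.3535; exercise value = 58.7500 > continuation, so V_d = 58.7500 (exercise)
Node 0 (S = 115): continuation = e^(−0.12)·[0.6864·9.1450 + 0.3136·58.7500] = 21.9098; exercise value = 30.0000 > continuation, so V_0 = 30.0000 (exercise)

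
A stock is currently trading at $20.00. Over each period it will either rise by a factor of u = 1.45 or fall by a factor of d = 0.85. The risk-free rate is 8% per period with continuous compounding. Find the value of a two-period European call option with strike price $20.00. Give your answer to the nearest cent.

Risk-neutral probability p = (e^0.08 − 0.85)/(1.45 − 0.85) = 0.2333/0.6000 = 0.3888
Terminal stock prices: S_uu = 42.05, S_ud = 24.65, S_dd = 14.45
Terminal payoffs (S − K): max(22.05, 0) = 22.05, max(4.65, 0) = 4.65, max(-5.55, 0) = 0
Node u (S = 29): V_u = e^(−0.08)·[0.3888·22.0500 + 0.6112·4.6500] = 10.5377
Node d (S = 17): V_d = e^(−0.08)·[0.3888·4.6500 + 0.6112·0.0000] = 1.6690
Node 0 (S = 20): V_0 = e^(−0.08)·[0.3888·10.5377 + 0.6112·1.6690] = 4.7238

$4.72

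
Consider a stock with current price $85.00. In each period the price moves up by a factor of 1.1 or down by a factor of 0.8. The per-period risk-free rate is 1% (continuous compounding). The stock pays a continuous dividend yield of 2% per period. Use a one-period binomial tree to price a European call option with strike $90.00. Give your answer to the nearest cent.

$2.20

Per-period risk-free factor R = e^0.01 = 1.0101; dividend-adjusted growth = e^(0.01−0.02) = 0.9900.
Risk-neutral probability p = (0.9900 − 0.8)/(1.1 − 0.8) = 0.1900/0.3000 = 0.6335
Terminal stock prices: S_u = 93.5, S_d = 68
Terminal payoffs (S − K): max(3.5, 0) = 3.5, max(-22, 0) = 0
Node 0 (S = 85): V_0 = e^(−0.01)·[0.6335·3.5000 + 0.3665·0.0000] = 2.1952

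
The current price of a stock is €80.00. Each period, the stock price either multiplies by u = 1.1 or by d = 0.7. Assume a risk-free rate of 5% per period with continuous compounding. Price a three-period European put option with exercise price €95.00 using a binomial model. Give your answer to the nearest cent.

€8.46

Risk-neutral probability p = (e^0.05 − 0.7)/(1.1 − 0.7) = 0.3513/0.4000 = 0.8782
Terminal stock prices: S_uuu = 106.5, S_uud = 67.76, S_udd = 43.12, S_ddd = 27.44
Terminal payoffs (K − S): max(-11.48, 0) = 0, max(27.24, 0) = 27.24, max(51.88, 0) = 51.88, max(67.56, 0) = 67.56
Node uu (S = 96.8): V_uu = e^(−0.05)·[0.8782·0.0000 + 0.1218·27.2400] = 3.1566
Node ud (S = 61.6): V_ud = e^(−0.05)·[0.8782·27.2400 + 0.1218·51.8800] = 28.7668
Node dd (S = 39.2): V_dd = e^(−0.05)·[0.8782·51.8800 + 0.1218·67.5600] = 51.1668
Node u (S = 88): V_u = e^(−0.05)·[0.8782·3.1566 + 0.1218·28.7668] = 5.9704
Node d (S = 56): V_d = e^(−0.05)·[0.8782·28.7668 + 0.1218·51.1668] = 29.9596
Node 0 (S = 80): V_0 = e^(−0.05)·[0.8782·5.9704 + 0.1218·29.9596] = 8.4591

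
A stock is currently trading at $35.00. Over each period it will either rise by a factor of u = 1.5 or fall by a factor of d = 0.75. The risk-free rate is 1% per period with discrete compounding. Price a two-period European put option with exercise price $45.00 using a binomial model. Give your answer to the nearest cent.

$13.09

Risk-neutral probability p = (1 + 0.01 − 0.75)/(1.5 − 0.75) = 0.2600/0.7500 = 0.3467
Terminal stock prices: S_uu = 78.75, S_ud = 39.38, S_dd = 19.69
Terminal payoffs (K − S): max(-33.75, 0) = 0, max(5.625, 0) = 5.625, max(25.31, 0) = 25.31
Node u (S = 52.5): V_u = 1/1.01·[0.3467·0.0000 + 0.6533·5.6250] = 3.6386
Node d (S = 26.25): V_d = 1/1.01·[0.3467·5.6250 + 0.6533·25.3125] = 18.3045
Node 0 (S = 35): V_0 = 1/1.01·[0.3467·3.6386 + 0.6533·18.3045] = 13.0894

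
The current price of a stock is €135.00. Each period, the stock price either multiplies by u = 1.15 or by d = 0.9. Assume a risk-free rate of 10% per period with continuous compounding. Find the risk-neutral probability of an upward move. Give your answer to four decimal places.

Risk-neutral probability p = (e^0.1 − 0.9)/(1.15 − 0.9) = 0.2052/0.2500 = 0.8207

p = 0.8207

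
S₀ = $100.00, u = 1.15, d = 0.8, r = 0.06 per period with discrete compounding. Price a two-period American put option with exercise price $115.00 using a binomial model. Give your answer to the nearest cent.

Risk-neutral probability p = (1 + 0.06 − 0.8)/(1.15 − 0.8) = 0.2600/0.3500 = 0.7429
Terminal stock prices: S_uu = 132.2, S_ud = 92, S_dd = 64
Terminal payoffs (K − S): max(-17.25, 0) = 0, max(23, 0) = 23, max(51, 0) = 51
Node u (S = 115): continuation = 1/1.06·[0.7429·0.0000 + 0.2571·23.0000] = 5.5795; exercise value = 0.0000 ≤ continuation, so V_u = 5.5795
Node d (S = 80): continuation = 1/1.06·[0.7429·23.0000 + 0.2571·51.0000] = 28.4906; exercise value = 35.0000 > continuation, so V_d = 35.0000 (exercise)
Node 0 (S = 100): continuation = 1/1.06·[0.7429·5.5795 + 0.2571·35.0000] = 12.4007; exercise value = 15.0000 > continuation, so V_0 = 15.0000 (exercise)

$15.00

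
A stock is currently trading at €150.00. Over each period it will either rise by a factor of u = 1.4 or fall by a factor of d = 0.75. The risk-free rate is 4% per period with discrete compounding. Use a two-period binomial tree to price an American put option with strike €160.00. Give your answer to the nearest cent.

Risk-neutral probability p = (1 + 0.04 − 0.75)/(1.4 − 0.75) = 0.2900/0.6500 = 0.4462
Terminal stock prices: S_uu = 294, S_ud = 157.5, S_dd = 84.38
Terminal payoffs (K − S): max(-134, 0) = 0, max(2.5, 0) = 2.5, max(75.62, 0) = 75.62
Node u (S = 210): continuation = 1/1.04·[0.4462·0.0000 + 0.5538·2.5000] = 1.3314; exercise value = 0.0000 ≤ continuation, so V_u = 1.3314
Node d (S = 112.5): continuation = 1/1.04·[0.4462·2.5000 + 0.5538·75.6250] = 41.3462; exercise value = 47.5000 > continuation, so V_d = 47.5000 (exercise)
Node 0 (S = 150): continuation = 1/1.04·[0.4462·1.3314 + 0.5538·47.5000] = 25.8670; exercise value = 10.0000 ≤ continuation, so V_0 = 25.8670

€25.87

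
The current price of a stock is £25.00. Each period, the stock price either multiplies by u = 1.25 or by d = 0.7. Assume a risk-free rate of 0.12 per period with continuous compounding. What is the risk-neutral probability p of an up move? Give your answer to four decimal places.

Risk-neutral probability p = (e^0.12 − 0.7)/(1.25 − 0.7) = 0.4275/0.5500 = 0.7773

p = 0.7773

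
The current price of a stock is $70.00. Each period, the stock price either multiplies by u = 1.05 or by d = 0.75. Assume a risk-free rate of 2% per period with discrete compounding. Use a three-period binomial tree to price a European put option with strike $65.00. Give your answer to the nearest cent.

Risk-neutral probability p = (1 + 0.02 − 0.75)/(1.05 − 0.75) = 0.2700/0.3000 = 0.9000
Terminal stock prices: S_uuu = 81.03, S_uud = 57.88, S_udd = 41.34, S_ddd = 29.53
Terminal payoffs (K − S): max(-16.03, 0) = 0, max(7.119, 0) = 7.119, max(23.66, 0) = 23.66, max(35.47, 0) = 35.47
Node uu (S = 77.17): V_uu = 1/1.02·[0.9000·0.0000 + 0.1000·7.1188] = 0.6979
Node ud (S = 55.12): V_ud = 1/1.02·[0.9000·7.1188 + 0.1000·23.6562] = 8.6005
Node dd (S = 39.38): V_dd = 1/1.02·[0.9000·23.6562 + 0.1000·35.4688] = 24.3505
Node u (S = 73.5): V_u = 1/1.02·[0.9000·0.6979 + 0.1000·8.6005] = 1.4590
Node d (S = 52.5): V_d = 1/1.02·[0.9000·8.6005 + 0.1000·24.3505] = 9.9760
Node 0 (S = 70): V_0 = 1/1.02·[0.9000·1.4590 + 0.1000·9.9760] = 2.2654

$2.27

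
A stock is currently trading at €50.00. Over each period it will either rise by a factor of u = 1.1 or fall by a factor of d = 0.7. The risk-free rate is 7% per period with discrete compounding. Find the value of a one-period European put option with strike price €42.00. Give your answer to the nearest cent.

€0.49

Risk-neutral probability p = (1 + 0.07 − 0.7)/(1.1 − 0.7) = 0.3700/0.4000 = 0.9250
Terminal stock prices: S_u = 55, S_d = 35
Terminal payoffs (K − S): max(-13, 0) = 0, max(7, 0) = 7
Node 0 (S = 50): V_0 = 1/1.07·[0.9250·0.0000 + 0.0750·7.0000] = 0.4907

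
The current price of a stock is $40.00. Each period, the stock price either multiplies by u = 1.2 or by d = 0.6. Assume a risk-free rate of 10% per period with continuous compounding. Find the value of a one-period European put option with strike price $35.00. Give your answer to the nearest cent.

$1.57

Risk-neutral probability p = (e^0.1 − 0.6)/(1.2 − 0.6) = 0.5052/0.6000 = 0.8420
Terminal stock prices: S_u = 48, S_d = 24
Terminal payoffs (K − S): max(-13, 0) = 0, max(11, 0) = 11
Node 0 (S = 40): V_0 = e^(−0.1)·[0.8420·0.0000 + 0.1580·11.0000] = 1.5731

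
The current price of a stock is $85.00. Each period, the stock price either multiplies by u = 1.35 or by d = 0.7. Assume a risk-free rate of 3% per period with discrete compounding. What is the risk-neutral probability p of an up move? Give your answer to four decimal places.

Risk-neutral probability p = (1 + 0.03 − 0.7)/(1.35 − 0.7) = 0.3300/0.6500 = 0.5077

p = 0.5077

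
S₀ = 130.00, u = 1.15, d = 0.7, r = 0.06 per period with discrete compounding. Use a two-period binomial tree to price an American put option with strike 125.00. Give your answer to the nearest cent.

Risk-neutral probability p = (1 + 0.06 − 0.7)/(1.15 − 0.7) = 0.3600/0.4500 = 0.8000
Terminal stock prices: S_uu = 171.9, S_ud = 104.6, S_dd = 63.7
Terminal payoffs (K − S): max(-46.92, 0) = 0, max(20.35, 0) = 20.35, max(61.3, 0) = 61.3
Node u (S = 149.5): continuation = 1/1.06·[0.8000·0.0000 + 0.2000·20.3500] = 3.8396; exercise value = 0.0000 ≤ continuation, so V_u = 3.8396
Node d (S = 91): continuation = 1/1.06·[0.8000·20.3500 + 0.2000·61.3000] = 26.9245; exercise value = 34.0000 > continuation, so V_d = 34.0000 (exercise)
Node 0 (S = 130): continuation = 1/1.06·[0.8000·3.8396 + 0.2000·34.0000] = 9.3129; exercise value = 0.0000 ≤ continuation, so V_0 = 9.3129

9.31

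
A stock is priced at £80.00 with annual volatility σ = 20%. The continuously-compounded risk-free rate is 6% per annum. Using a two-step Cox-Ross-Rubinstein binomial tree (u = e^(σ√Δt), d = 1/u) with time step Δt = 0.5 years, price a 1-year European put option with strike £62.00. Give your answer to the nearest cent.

CRR parameters: u = e^(σ√Δt) = e^(0.2·√0.5) = 1.1519, d = 1/u = 0.8681
Per-period rate: rΔt = 0.06·0.5 = 0.03, so R = e^0.03 = 1.0305
Risk-neutral probability p = (e^0.03 − 0.8681)/(1.1519 − 0.8681) = 0.1623/0.2838 = 0.5720
Terminal stock prices: S_uu = 106.2, S_ud = 80, S_dd = 60.29
Terminal payoffs (K − S): max(-44.15, 0) = 0, max(-18, 0) = 0, max(1.709, 0) = 1.709
Node u (S = 92.15): V_u = e^(−0.03)·[0.5720·0.0000 + 0.4280·0.0000] = 0.0000
Node d (S = 69.45): V_d = e^(−0.03)·[0.5720·0.0000 + 0.4280·1.7089] = 0.7098
Node 0 (S = 80): V_0 = e^(−0.03)·[0.5720·0.0000 + 0.4280·0.7098] = 0.2948

£0.29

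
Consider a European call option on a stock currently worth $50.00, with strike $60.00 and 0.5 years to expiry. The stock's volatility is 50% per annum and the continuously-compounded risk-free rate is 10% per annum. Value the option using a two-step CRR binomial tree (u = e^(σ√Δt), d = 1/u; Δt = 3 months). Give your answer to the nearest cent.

CRR parameters: u = e^(σ√Δt) = e^(0.5·√0.25) = 1.2840, d = 1/u = 0.7788
Per-period rate: rΔt = 0.1·0.25 = 0.025, so R = e^0.025 = 1.0253
Risk-neutral probability p = (e^0.025 − 0.7788)/(1.2840 − 0.7788) = 0.2465/0.5052 = 0.4879
Terminal stock prices: S_uu = 82.44, S_ud = 50, S_dd = 30.33
Terminal payoffs (S − K): max(22.44, 0) = 22.44, max(-10, 0) = 0, max(-29.67, 0) = 0
Node u (S = 64.2): V_u = e^(−0.025)·[0.4879·22.4361 + 0.5121·0.0000] = 10.6769
Node d (S = 38.94): V_d = e^(−0.025)·[0.4879·0.0000 + 0.5121·0.0000] = 0.0000
Node 0 (S = 50): V_0 = e^(−0.025)·[0.4879·10.6769 + 0.5121·0.0000] = 5.0810

$5.08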